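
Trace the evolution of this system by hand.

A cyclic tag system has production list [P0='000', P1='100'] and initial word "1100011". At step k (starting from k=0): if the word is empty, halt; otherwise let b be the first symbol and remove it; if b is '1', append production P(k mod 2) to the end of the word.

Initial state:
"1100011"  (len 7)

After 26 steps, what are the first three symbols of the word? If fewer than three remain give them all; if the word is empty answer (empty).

00

0) "1100011"  (len 7)
1) "100011000"  (len 9)
2) "00011000100"  (len 11)
3) "0011000100"  (len 10)
4) "011000100"  (len 9)
5) "11000100"  (len 8)
6) "1000100100"  (len 10)
7) "000100100000"  (len 12)
8) "00100100000"  (len 11)
9) "0100100000"  (len 10)
10) "100100000"  (len 9)
11) "00100000000"  (len 11)
12) "0100000000"  (len 10)
13) "100000000"  (len 9)
14) "00000000100"  (len 11)
15) "0000000100"  (len 10)
16) "000000100"  (len 9)
17) "00000100"  (len 8)
18) "0000100"  (len 7)
19) "000100"  (len 6)
20) "00100"  (len 5)
21) "0100"  (len 4)
22) "100"  (len 3)
23) "00000"  (len 5)
24) "0000"  (len 4)
25) "000"  (len 3)
26) "00"  (len 2)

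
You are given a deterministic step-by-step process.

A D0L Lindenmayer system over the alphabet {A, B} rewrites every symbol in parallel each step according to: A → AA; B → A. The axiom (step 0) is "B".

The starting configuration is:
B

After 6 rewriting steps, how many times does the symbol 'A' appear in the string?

step 0: B
step 1: A
step 2: AA
step 3: AAAA
step 4: AAAAAAAA
step 5: AAAAAAAAAAAAAAAA
step 6: AAAAAAAAAAAAAAAAAAAAAAAAAAAAAAAA

32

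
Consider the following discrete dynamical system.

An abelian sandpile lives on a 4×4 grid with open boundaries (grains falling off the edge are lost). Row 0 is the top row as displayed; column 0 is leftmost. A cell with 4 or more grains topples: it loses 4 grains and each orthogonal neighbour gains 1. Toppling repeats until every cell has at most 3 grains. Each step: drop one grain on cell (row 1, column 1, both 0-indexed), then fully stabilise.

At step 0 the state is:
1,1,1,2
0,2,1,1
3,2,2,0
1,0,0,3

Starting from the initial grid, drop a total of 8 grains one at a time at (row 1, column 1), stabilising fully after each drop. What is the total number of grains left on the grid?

27

[0] 1,1,1,2
0,2,1,1
3,2,2,0
1,0,0,3
[1] 1,1,1,2
0,3,1,1
3,2,2,0
1,0,0,3
[2] 1,2,1,2
1,0,2,1
3,3,2,0
1,0,0,3
[3] 1,2,1,2
1,1,2,1
3,3,2,0
1,0,0,3
[4] 1,2,1,2
1,2,2,1
3,3,2,0
1,0,0,3
[5] 1,2,1,2
1,3,2,1
3,3,2,0
1,0,0,3
[6] 1,3,1,2
3,1,3,1
0,1,3,0
2,1,0,3
[7] 1,3,1,2
3,2,3,1
0,1,3,0
2,1,0,3
[8] 1,3,1,2
3,3,3,1
0,1,3,0
2,1,0,3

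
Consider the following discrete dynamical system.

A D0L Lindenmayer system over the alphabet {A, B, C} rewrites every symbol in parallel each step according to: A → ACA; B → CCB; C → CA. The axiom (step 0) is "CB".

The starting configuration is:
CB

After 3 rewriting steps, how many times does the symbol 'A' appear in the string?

16

gen 0: CB
gen 1: CACCB
gen 2: CAACACACACCB
gen 3: CAACAACACAACACAACACAACACACACCB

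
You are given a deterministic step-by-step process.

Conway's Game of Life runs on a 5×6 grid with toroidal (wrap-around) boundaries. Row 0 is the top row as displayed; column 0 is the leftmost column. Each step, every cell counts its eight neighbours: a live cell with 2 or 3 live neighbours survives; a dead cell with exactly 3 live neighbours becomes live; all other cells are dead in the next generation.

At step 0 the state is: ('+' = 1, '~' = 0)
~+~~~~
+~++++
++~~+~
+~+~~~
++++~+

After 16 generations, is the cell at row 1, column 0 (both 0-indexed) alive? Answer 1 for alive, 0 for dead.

0

step 0: ~+~~~~
+~++++
++~~+~
+~+~~~
++++~+
step 1: ~~~~~~
~~+++~
~~~~+~
~~~~+~
~~~+~+
step 2: ~~+~~~
~~~++~
~~~~++
~~~+++
~~~~+~
step 3: ~~~~+~
~~~+++
~~~~~~
~~~+~~
~~~~++
step 4: ~~~~~~
~~~+++
~~~+~~
~~~~+~
~~~+++
step 5: ~~~~~~
~~~++~
~~~+~+
~~~~~+
~~~+++
step 6: ~~~~~+
~~~++~
~~~+~+
+~~+~+
~~~~++
step 7: ~~~+~+
~~~+~+
+~++~+
+~~+~~
~~~~~~
step 8: ~~~~~~
~~~+~+
++++~+
++++++
~~~~+~
step 9: ~~~~+~
~+~+~+
~~~~~~
~~~~~~
+++~+~
step 10: ~~~~+~
~~~~+~
~~~~~~
~+~~~~
~+~+~+
step 11: ~~~+++
~~~~~~
~~~~~~
+~+~~~
+~+~+~
step 12: ~~~+++
~~~~+~
~~~~~~
~~~+~+
+~+~+~
step 13: ~~~~~~
~~~+++
~~~~+~
~~~+++
+~+~~~
step 14: ~~~+++
~~~+++
~~~~~~
~~~+++
~~~+++
step 15: +~+~~~
~~~+~+
~~~~~~
~~~+~+
+~+~~~
step 16: +~++~+
~~~~~~
~~~~~~
~~~~~~
+~++~+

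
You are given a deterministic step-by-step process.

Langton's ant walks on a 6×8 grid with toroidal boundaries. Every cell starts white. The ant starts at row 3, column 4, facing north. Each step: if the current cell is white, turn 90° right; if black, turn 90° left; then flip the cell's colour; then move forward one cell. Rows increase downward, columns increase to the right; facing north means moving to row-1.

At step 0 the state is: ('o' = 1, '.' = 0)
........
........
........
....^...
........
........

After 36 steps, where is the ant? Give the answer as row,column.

t=0: ........
........
........
....^...
........
........
t=1: ........
........
........
....o>..
........
........
t=2: ........
........
........
....oo..
.....v..
........
t=3: ........
........
........
....oo..
....<o..
........
t=4: ........
........
........
....^o..
....oo..
........
t=5: ........
........
........
...<.o..
....oo..
........
t=6: ........
........
...^....
...o.o..
....oo..
........
t=7: ........
........
...o>...
...o.o..
....oo..
........
t=8: ........
........
...oo...
...ovo..
....oo..
........
t=9: ........
........
...oo...
...<oo..
....oo..
........
t=10: ........
........
...oo...
....oo..
...voo..
........
t=11: ........
........
...oo...
....oo..
..<ooo..
........
t=12: ........
........
...oo...
..^.oo..
..oooo..
........
t=13: ........
........
...oo...
..o>oo..
..oooo..
........
t=14: ........
........
...oo...
..oooo..
..ovoo..
........
t=15: ........
........
...oo...
..oooo..
..o.>o..
........
t=16: ........
........
...oo...
..oo^o..
..o..o..
........
t=17: ........
........
...oo...
..o<.o..
..o..o..
........
t=18: ........
........
...oo...
..o..o..
..ov.o..
........
t=19: ........
........
...oo...
..o..o..
..<o.o..
........
t=20: ........
........
...oo...
..o..o..
...o.o..
..v.....
t=21: ........
........
...oo...
..o..o..
...o.o..
.<o.....
t=22: ........
........
...oo...
..o..o..
.^.o.o..
.oo.....
t=23: ........
........
...oo...
..o..o..
.o>o.o..
.oo.....
t=24: ........
........
...oo...
..o..o..
.ooo.o..
.ov.....
t=25: ........
........
...oo...
..o..o..
.ooo.o..
.o.>....
t=26: ...v....
........
...oo...
..o..o..
.ooo.o..
.o.o....
t=27: ..<o....
........
...oo...
..o..o..
.ooo.o..
.o.o....
t=28: ..oo....
........
...oo...
..o..o..
.ooo.o..
.o^o....
t=29: ..oo....
........
...oo...
..o..o..
.ooo.o..
.oo>....
t=30: ..oo....
........
...oo...
..o..o..
.oo^.o..
.oo.....
t=31: ..oo....
........
...oo...
..o..o..
.o<..o..
.oo.....
t=32: ..oo....
........
...oo...
..o..o..
.o...o..
.ov.....
t=33: ..oo....
........
...oo...
..o..o..
.o...o..
.o.>....
t=34: ..ov....
........
...oo...
..o..o..
.o...o..
.o.o....
t=35: ..o.>...
........
...oo...
..o..o..
.o...o..
.o.o....
t=36: ..o.o...
....v...
...oo...
..o..o..
.o...o..
.o.o....

1,4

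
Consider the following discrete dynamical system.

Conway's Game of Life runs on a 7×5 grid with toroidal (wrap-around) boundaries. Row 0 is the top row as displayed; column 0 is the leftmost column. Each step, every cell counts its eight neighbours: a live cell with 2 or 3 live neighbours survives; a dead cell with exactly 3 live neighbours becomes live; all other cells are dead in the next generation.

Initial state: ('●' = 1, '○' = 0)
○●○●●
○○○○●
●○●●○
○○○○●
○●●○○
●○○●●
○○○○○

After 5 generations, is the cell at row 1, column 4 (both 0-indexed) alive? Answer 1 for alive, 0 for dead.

t=0: ○●○●●
○○○○●
●○●●○
○○○○●
○●●○○
●○○●●
○○○○○
t=1: ●○○●●
○●○○○
●○○●○
●○○○●
○●●○○
●●●●●
○○●○○
t=2: ●●●●●
○●●●○
●●○○○
●○●●●
○○○○○
●○○○●
○○○○○
t=3: ●○○○●
○○○○○
○○○○○
●○●●●
○●○○○
○○○○○
○○●○○
t=4: ○○○○○
○○○○○
○○○●●
●●●●●
●●●●●
○○○○○
○○○○○
t=5: ○○○○○
○○○○○
○●○○○
○○○○○
○○○○○
●●●●●
○○○○○

0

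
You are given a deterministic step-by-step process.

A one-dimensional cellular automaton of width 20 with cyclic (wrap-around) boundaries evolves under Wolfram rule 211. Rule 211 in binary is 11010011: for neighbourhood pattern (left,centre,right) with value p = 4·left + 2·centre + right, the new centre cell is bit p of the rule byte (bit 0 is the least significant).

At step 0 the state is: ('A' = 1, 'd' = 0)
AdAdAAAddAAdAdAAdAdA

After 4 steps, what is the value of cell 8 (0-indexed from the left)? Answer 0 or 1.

1

[0] AdAdAAAddAAdAdAAdAdA
[1] AddddAAAAdAddddAdddd
[2] dAAAAdAAAddAAAAdAAAA
[3] ddAAAddAAAAdAAAddAAA
[4] AAdAAAAdAAAddAAAAdAA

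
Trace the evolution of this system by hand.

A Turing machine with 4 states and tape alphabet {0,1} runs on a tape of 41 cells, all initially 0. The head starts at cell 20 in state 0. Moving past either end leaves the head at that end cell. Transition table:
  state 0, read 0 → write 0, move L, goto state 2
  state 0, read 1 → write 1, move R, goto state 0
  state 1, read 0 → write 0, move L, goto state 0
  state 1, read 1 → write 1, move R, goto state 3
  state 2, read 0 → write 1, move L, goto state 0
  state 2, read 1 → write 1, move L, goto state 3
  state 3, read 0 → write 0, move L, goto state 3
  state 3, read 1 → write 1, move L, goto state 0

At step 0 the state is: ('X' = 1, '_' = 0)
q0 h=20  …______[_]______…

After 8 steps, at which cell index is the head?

k=0  q0 h=20  …______[_]______…
k=1  q2 h=19  …______[_]______…
k=2  q0 h=18  …______[_]X_____…
k=3  q2 h=17  …______[_]_X____…
k=4  q0 h=16  …______[_]X_X___…
k=5  q2 h=15  …______[_]_X_X__…
k=6  q0 h=14  …______[_]X_X_X_…
k=7  q2 h=13  …______[_]_X_X_X…
k=8  q0 h=12  …______[_]X_X_X_…

12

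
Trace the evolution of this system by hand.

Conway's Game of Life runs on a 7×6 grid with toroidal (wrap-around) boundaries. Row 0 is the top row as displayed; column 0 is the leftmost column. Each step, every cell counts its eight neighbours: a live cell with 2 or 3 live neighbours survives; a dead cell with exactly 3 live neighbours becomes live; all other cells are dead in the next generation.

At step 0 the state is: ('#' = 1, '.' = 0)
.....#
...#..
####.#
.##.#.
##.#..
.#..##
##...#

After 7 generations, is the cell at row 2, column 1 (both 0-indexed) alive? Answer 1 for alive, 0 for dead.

gen 0: .....#
...#..
####.#
.##.#.
##.#..
.#..##
##...#
gen 1: ....##
.#.#.#
#....#
....#.
...#..
....#.
.#....
gen 2: ..#.##
......
#....#
....##
...##.
......
....##
gen 3: ...###
#...#.
#...##
#..#..
...###
...#.#
...###
gen 4: #.....
#.....
##.##.
#..#..
#.##.#
#.#...
#.#...
gen 5: #....#
#.....
#####.
......
#.####
#.#...
#....#
gen 6: .#....
..###.
####.#
......
#.####
..#...
......
gen 7: ..##..
....##
##...#
......
.#####
.##.##
......

1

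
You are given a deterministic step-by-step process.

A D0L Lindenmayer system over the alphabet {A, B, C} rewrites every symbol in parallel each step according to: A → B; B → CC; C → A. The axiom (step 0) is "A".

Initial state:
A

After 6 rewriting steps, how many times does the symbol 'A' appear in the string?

4

k=0  A
k=1  B
k=2  CC
k=3  AA
k=4  BB
k=5  CCCC
k=6  AAAA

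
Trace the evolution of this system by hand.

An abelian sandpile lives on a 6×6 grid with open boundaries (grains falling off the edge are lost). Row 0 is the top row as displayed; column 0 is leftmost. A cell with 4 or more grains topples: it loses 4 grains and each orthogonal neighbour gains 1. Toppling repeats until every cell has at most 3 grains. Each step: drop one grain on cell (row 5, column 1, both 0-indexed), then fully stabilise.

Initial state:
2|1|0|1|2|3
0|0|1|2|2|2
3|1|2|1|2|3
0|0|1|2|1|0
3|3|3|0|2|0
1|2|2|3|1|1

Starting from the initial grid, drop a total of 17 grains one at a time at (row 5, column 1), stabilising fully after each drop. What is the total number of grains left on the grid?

56

k=0  2|1|0|1|2|3
0|0|1|2|2|2
3|1|2|1|2|3
0|0|1|2|1|0
3|3|3|0|2|0
1|2|2|3|1|1
k=1  2|1|0|1|2|3
0|0|1|2|2|2
3|1|2|1|2|3
0|0|1|2|1|0
3|3|3|0|2|0
1|3|2|3|1|1
k=2  2|1|0|1|2|3
0|0|1|2|2|2
3|1|2|1|2|3
1|1|2|2|1|0
0|2|1|2|2|0
3|2|1|0|2|1
k=3  2|1|0|1|2|3
0|0|1|2|2|2
3|1|2|1|2|3
1|1|2|2|1|0
0|2|1|2|2|0
3|3|1|0|2|1
k=4  2|1|0|1|2|3
0|0|1|2|2|2
3|1|2|1|2|3
1|1|2|2|1|0
1|3|1|2|2|0
0|1|2|0|2|1
k=5  2|1|0|1|2|3
0|0|1|2|2|2
3|1|2|1|2|3
1|1|2|2|1|0
1|3|1|2|2|0
0|2|2|0|2|1
k=6  2|1|0|1|2|3
0|0|1|2|2|2
3|1|2|1|2|3
1|1|2|2|1|0
1|3|1|2|2|0
0|3|2|0|2|1
k=7  2|1|0|1|2|3
0|0|1|2|2|2
3|1|2|1|2|3
1|2|2|2|1|0
2|0|2|2|2|0
1|1|3|0|2|1
k=8  2|1|0|1|2|3
0|0|1|2|2|2
3|1|2|1|2|3
1|2|2|2|1|0
2|0|2|2|2|0
1|2|3|0|2|1
k=9  2|1|0|1|2|3
0|0|1|2|2|2
3|1|2|1|2|3
1|2|2|2|1|0
2|0|2|2|2|0
1|3|3|0|2|1
k=10  2|1|0|1|2|3
0|0|1|2|2|2
3|1|2|1|2|3
1|2|2|2|1|0
2|1|3|2|2|0
2|1|0|1|2|1
k=11  2|1|0|1|2|3
0|0|1|2|2|2
3|1|2|1|2|3
1|2|2|2|1|0
2|1|3|2|2|0
2|2|0|1|2|1
k=12  2|1|0|1|2|3
0|0|1|2|2|2
3|1|2|1|2|3
1|2|2|2|1|0
2|1|3|2|2|0
2|3|0|1|2|1
k=13  2|1|0|1|2|3
0|0|1|2|2|2
3|1|2|1|2|3
1|2|2|2|1|0
2|2|3|2|2|0
3|0|1|1|2|1
k=14  2|1|0|1|2|3
0|0|1|2|2|2
3|1|2|1|2|3
1|2|2|2|1|0
2|2|3|2|2|0
3|1|1|1|2|1
k=15  2|1|0|1|2|3
0|0|1|2|2|2
3|1|2|1|2|3
1|2|2|2|1|0
2|2|3|2|2|0
3|2|1|1|2|1
k=16  2|1|0|1|2|3
0|0|1|2|2|2
3|1|2|1|2|3
1|2|2|2|1|0
2|2|3|2|2|0
3|3|1|1|2|1
k=17  2|1|0|1|2|3
0|0|1|2|2|2
3|1|2|1|2|3
1|2|2|2|1|0
3|3|3|2|2|0
0|1|2|1|2|1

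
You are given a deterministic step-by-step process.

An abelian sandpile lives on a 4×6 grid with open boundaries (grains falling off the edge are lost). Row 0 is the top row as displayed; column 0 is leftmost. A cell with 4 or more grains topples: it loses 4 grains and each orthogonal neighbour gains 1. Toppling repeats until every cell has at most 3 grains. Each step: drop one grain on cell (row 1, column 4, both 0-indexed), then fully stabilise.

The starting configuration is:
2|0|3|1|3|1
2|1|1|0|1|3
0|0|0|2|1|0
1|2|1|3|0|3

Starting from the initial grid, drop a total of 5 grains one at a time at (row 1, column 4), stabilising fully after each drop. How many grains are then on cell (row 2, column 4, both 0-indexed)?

3

0) 2|0|3|1|3|1
2|1|1|0|1|3
0|0|0|2|1|0
1|2|1|3|0|3
1) 2|0|3|1|3|1
2|1|1|0|2|3
0|0|0|2|1|0
1|2|1|3|0|3
2) 2|0|3|1|3|1
2|1|1|0|3|3
0|0|0|2|1|0
1|2|1|3|0|3
3) 2|0|3|2|0|3
2|1|1|1|2|0
0|0|0|2|2|1
1|2|1|3|0|3
4) 2|0|3|2|0|3
2|1|1|1|3|0
0|0|0|2|2|1
1|2|1|3|0|3
5) 2|0|3|2|1|3
2|1|1|2|0|1
0|0|0|2|3|1
1|2|1|3|0|3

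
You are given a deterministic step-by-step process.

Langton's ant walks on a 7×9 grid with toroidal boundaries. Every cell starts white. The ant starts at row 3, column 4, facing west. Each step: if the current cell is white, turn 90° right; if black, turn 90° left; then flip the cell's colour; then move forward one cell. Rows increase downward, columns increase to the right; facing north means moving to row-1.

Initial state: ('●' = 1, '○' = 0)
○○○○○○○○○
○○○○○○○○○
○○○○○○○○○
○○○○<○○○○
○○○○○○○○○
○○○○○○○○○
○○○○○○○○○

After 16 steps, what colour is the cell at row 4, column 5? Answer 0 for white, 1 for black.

gen 0: ○○○○○○○○○
○○○○○○○○○
○○○○○○○○○
○○○○<○○○○
○○○○○○○○○
○○○○○○○○○
○○○○○○○○○
gen 1: ○○○○○○○○○
○○○○○○○○○
○○○○^○○○○
○○○○●○○○○
○○○○○○○○○
○○○○○○○○○
○○○○○○○○○
gen 2: ○○○○○○○○○
○○○○○○○○○
○○○○●>○○○
○○○○●○○○○
○○○○○○○○○
○○○○○○○○○
○○○○○○○○○
gen 3: ○○○○○○○○○
○○○○○○○○○
○○○○●●○○○
○○○○●v○○○
○○○○○○○○○
○○○○○○○○○
○○○○○○○○○
gen 4: ○○○○○○○○○
○○○○○○○○○
○○○○●●○○○
○○○○<●○○○
○○○○○○○○○
○○○○○○○○○
○○○○○○○○○
gen 5: ○○○○○○○○○
○○○○○○○○○
○○○○●●○○○
○○○○○●○○○
○○○○v○○○○
○○○○○○○○○
○○○○○○○○○
gen 6: ○○○○○○○○○
○○○○○○○○○
○○○○●●○○○
○○○○○●○○○
○○○<●○○○○
○○○○○○○○○
○○○○○○○○○
gen 7: ○○○○○○○○○
○○○○○○○○○
○○○○●●○○○
○○○^○●○○○
○○○●●○○○○
○○○○○○○○○
○○○○○○○○○
gen 8: ○○○○○○○○○
○○○○○○○○○
○○○○●●○○○
○○○●>●○○○
○○○●●○○○○
○○○○○○○○○
○○○○○○○○○
gen 9: ○○○○○○○○○
○○○○○○○○○
○○○○●●○○○
○○○●●●○○○
○○○●v○○○○
○○○○○○○○○
○○○○○○○○○
gen 10: ○○○○○○○○○
○○○○○○○○○
○○○○●●○○○
○○○●●●○○○
○○○●○>○○○
○○○○○○○○○
○○○○○○○○○
gen 11: ○○○○○○○○○
○○○○○○○○○
○○○○●●○○○
○○○●●●○○○
○○○●○●○○○
○○○○○v○○○
○○○○○○○○○
gen 12: ○○○○○○○○○
○○○○○○○○○
○○○○●●○○○
○○○●●●○○○
○○○●○●○○○
○○○○<●○○○
○○○○○○○○○
gen 13: ○○○○○○○○○
○○○○○○○○○
○○○○●●○○○
○○○●●●○○○
○○○●^●○○○
○○○○●●○○○
○○○○○○○○○
gen 14: ○○○○○○○○○
○○○○○○○○○
○○○○●●○○○
○○○●●●○○○
○○○●●>○○○
○○○○●●○○○
○○○○○○○○○
gen 15: ○○○○○○○○○
○○○○○○○○○
○○○○●●○○○
○○○●●^○○○
○○○●●○○○○
○○○○●●○○○
○○○○○○○○○
gen 16: ○○○○○○○○○
○○○○○○○○○
○○○○●●○○○
○○○●<○○○○
○○○●●○○○○
○○○○●●○○○
○○○○○○○○○

0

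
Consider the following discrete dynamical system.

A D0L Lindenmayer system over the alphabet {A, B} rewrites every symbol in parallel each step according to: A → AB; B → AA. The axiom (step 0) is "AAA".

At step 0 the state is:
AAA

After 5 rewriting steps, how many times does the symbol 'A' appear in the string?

k=0  AAA
k=1  ABABAB
k=2  ABAAABAAABAA
k=3  ABAAABABABAAABABABAAABAB
k=4  ABAAABABABAAABAAABAAABABABAAABAAABAAABABABAAABAA
k=5  ABAAABABABAAABAAABAAABABABAAABABABAAABABABAAABAAABAAABABABAAABABABAAABABABAAABAAABAAABABABAAABAB

63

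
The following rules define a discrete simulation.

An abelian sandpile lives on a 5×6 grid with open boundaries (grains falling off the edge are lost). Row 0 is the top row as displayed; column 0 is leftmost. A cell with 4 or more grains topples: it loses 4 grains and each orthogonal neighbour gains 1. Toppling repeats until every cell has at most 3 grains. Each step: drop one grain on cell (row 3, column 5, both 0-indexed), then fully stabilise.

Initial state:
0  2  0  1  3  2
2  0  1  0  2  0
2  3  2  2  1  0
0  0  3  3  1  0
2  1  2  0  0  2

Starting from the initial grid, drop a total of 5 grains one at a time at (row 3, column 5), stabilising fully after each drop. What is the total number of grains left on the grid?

k=0  0  2  0  1  3  2
2  0  1  0  2  0
2  3  2  2  1  0
0  0  3  3  1  0
2  1  2  0  0  2
k=1  0  2  0  1  3  2
2  0  1  0  2  0
2  3  2  2  1  0
0  0  3  3  1  1
2  1  2  0  0  2
k=2  0  2  0  1  3  2
2  0  1  0  2  0
2  3  2  2  1  0
0  0  3  3  1  2
2  1  2  0  0  2
k=3  0  2  0  1  3  2
2  0  1  0  2  0
2  3  2  2  1  0
0  0  3  3  1  3
2  1  2  0  0  2
k=4  0  2  0  1  3  2
2  0  1  0  2  0
2  3  2  2  1  1
0  0  3  3  2  0
2  1  2  0  0  3
k=5  0  2  0  1  3  2
2  0  1  0  2  0
2  3  2  2  1  1
0  0  3  3  2  1
2  1  2  0  0  3

41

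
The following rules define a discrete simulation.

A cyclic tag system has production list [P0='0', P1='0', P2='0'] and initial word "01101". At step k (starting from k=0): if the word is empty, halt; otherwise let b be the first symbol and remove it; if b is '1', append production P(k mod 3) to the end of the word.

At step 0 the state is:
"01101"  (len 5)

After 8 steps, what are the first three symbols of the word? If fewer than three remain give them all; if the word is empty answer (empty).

(empty)

k=0  "01101"  (len 5)
k=1  "1101"  (len 4)
k=2  "1010"  (len 4)
k=3  "0100"  (len 4)
k=4  "100"  (len 3)
k=5  "000"  (len 3)
k=6  "00"  (len 2)
k=7  "0"  (len 1)
k=8  (halted — word empty)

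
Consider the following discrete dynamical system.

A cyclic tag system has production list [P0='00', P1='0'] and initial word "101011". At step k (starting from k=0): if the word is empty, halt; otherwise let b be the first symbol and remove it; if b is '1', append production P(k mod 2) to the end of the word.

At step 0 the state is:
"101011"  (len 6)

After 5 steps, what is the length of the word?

7

[0] "101011"  (len 6)
[1] "0101100"  (len 7)
[2] "101100"  (len 6)
[3] "0110000"  (len 7)
[4] "110000"  (len 6)
[5] "1000000"  (len 7)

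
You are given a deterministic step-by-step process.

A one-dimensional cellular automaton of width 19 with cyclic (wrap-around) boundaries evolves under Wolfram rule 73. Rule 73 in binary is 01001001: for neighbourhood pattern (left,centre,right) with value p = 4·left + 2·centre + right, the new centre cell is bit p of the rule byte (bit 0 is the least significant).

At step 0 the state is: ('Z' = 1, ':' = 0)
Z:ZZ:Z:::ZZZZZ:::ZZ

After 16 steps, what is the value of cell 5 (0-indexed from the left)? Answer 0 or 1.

0

step 0: Z:ZZ:Z:::ZZZZZ:::ZZ
step 1: Z:ZZ:::Z:Z:::Z:Z:Z:
step 2: ::ZZ:Z:::::Z:::::::
step 3: Z:ZZ:::ZZZ:::ZZZZZZ
step 4: Z:ZZ:Z:Z:Z:Z:Z:::::
step 5: ::ZZ:::::::::::ZZZ:
step 6: Z:ZZ:ZZZZZZZZZ:Z:Z:
step 7: ::ZZ:Z:::::::Z:::::
step 8: Z:ZZ:::ZZZZZ:::ZZZZ
step 9: Z:ZZ:Z:Z:::Z:Z:Z:::
step 10: ::ZZ:::::Z:::::::Z:
step 11: Z:ZZ:ZZZ:::ZZZZZ:::
step 12: ::ZZ:Z:Z:Z:Z:::Z:Z:
step 13: Z:ZZ:::::::::Z:::::
step 14: ::ZZ:ZZZZZZZ:::ZZZ:
step 15: Z:ZZ:Z:::::Z:Z:Z:Z:
step 16: ::ZZ:::ZZZ:::::::::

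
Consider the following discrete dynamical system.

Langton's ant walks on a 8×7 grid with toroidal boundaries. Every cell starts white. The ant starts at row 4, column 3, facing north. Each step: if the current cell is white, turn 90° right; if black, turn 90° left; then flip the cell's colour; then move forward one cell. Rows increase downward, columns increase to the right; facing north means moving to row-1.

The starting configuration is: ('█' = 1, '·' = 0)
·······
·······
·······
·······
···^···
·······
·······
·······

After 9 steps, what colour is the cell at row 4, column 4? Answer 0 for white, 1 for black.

1

[0] ·······
·······
·······
·······
···^···
·······
·······
·······
[1] ·······
·······
·······
·······
···█>··
·······
·······
·······
[2] ·······
·······
·······
·······
···██··
····v··
·······
·······
[3] ·······
·······
·······
·······
···██··
···<█··
·······
·······
[4] ·······
·······
·······
·······
···^█··
···██··
·······
·······
[5] ·······
·······
·······
·······
··<·█··
···██··
·······
·······
[6] ·······
·······
·······
··^····
··█·█··
···██··
·······
·······
[7] ·······
·······
·······
··█>···
··█·█··
···██··
·······
·······
[8] ·······
·······
·······
··██···
··█v█··
···██··
·······
·······
[9] ·······
·······
·······
··██···
··<██··
···██··
·······
·······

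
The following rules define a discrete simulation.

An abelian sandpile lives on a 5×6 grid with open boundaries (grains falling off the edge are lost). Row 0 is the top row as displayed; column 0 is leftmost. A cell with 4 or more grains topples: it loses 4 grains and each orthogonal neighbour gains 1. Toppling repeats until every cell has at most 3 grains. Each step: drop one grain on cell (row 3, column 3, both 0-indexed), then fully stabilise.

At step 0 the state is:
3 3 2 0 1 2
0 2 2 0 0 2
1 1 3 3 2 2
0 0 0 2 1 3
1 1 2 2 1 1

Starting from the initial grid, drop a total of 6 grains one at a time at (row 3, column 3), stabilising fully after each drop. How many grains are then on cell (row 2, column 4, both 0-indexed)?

3

0) 3 3 2 0 1 2
0 2 2 0 0 2
1 1 3 3 2 2
0 0 0 2 1 3
1 1 2 2 1 1
1) 3 3 2 0 1 2
0 2 2 0 0 2
1 1 3 3 2 2
0 0 0 3 1 3
1 1 2 2 1 1
2) 3 3 2 0 1 2
0 2 3 1 0 2
1 2 0 1 3 2
0 0 2 1 2 3
1 1 2 3 1 1
3) 3 3 2 0 1 2
0 2 3 1 0 2
1 2 0 1 3 2
0 0 2 2 2 3
1 1 2 3 1 1
4) 3 3 2 0 1 2
0 2 3 1 0 2
1 2 0 1 3 2
0 0 2 3 2 3
1 1 2 3 1 1
5) 3 3 2 0 1 2
0 2 3 1 0 2
1 2 0 2 3 2
0 0 3 1 3 3
1 1 3 0 2 1
6) 3 3 2 0 1 2
0 2 3 1 0 2
1 2 0 2 3 2
0 0 3 2 3 3
1 1 3 0 2 1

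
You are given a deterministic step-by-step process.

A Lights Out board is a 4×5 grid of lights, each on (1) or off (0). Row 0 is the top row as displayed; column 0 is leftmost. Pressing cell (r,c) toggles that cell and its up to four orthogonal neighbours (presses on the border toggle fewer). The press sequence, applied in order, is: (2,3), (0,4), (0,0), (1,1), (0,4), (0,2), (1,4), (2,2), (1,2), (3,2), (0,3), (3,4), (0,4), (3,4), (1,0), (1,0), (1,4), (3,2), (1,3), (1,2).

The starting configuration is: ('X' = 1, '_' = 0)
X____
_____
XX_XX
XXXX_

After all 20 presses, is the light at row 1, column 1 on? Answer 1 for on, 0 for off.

0) X____
_____
XX_XX
XXXX_
1) X____
___X_
XXX__
XXX__
2) X__XX
___XX
XXX__
XXX__
3) _X_XX
X__XX
XXX__
XXX__
4) ___XX
_XXXX
X_X__
XXX__
5) _____
_XXX_
X_X__
XXX__
6) _XXX_
_X_X_
X_X__
XXX__
7) _XXXX
_X__X
X_X_X
XXX__
8) _XXXX
_XX_X
XX_XX
XX___
9) _X_XX
___XX
XXXXX
XX___
10) _X_XX
___XX
XX_XX
X_XX_
11) _XX__
____X
XX_XX
X_XX_
12) _XX__
____X
XX_X_
X_X_X
13) _XXXX
_____
XX_X_
X_X_X
14) _XXXX
_____
XX_XX
X_XX_
15) XXXXX
XX___
_X_XX
X_XX_
16) _XXXX
_____
XX_XX
X_XX_
17) _XXX_
___XX
XX_X_
X_XX_
18) _XXX_
___XX
XXXX_
XX___
19) _XX__
__X__
XXX__
XX___
20) _X___
_X_X_
XX___
XX___

1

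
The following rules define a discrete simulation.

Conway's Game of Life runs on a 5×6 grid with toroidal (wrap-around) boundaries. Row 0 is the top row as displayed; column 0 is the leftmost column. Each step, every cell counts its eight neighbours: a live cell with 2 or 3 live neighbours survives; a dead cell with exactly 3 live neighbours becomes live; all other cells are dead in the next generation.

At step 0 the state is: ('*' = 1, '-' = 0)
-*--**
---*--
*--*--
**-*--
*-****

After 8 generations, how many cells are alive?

t=0: -*--**
---*--
*--*--
**-*--
*-****
t=1: -*----
*-**-*
**-**-
------
------
t=2: ***---
---*-*
**-**-
------
------
t=3: ***---
---*-*
*-****
------
-*----
t=4: ***---
------
*-**-*
******
***---
t=5: *-*---
---*-*
------
------
----*-
t=6: ---***
------
------
------
------
t=7: ----*-
----*-
------
------
----*-
t=8: ---***
------
------
------
------

3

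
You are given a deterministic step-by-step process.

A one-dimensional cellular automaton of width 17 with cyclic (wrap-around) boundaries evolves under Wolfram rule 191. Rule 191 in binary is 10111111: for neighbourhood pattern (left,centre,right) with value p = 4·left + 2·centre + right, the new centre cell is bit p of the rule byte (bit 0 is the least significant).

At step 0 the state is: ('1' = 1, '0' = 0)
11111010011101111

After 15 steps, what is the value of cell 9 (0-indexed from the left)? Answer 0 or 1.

1

[0] 11111010011101111
[1] 11110111111011111
[2] 11101111110111111
[3] 11011111101111111
[4] 10111111011111111
[5] 01111110111111111
[6] 11111101111111110
[7] 11111011111111101
[8] 11110111111111011
[9] 11101111111110111
[10] 11011111111101111
[11] 10111111111011111
[12] 01111111110111111
[13] 11111111101111110
[14] 11111111011111101
[15] 11111110111111011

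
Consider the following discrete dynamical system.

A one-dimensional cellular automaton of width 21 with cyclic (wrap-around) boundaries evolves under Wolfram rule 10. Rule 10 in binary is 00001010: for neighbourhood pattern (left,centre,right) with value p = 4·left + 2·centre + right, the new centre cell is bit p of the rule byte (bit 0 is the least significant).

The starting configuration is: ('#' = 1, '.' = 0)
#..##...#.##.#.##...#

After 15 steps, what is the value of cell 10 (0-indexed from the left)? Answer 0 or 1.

gen 0: #..##...#.##.#.##...#
gen 1: ..##...#..#....#...##
gen 2: .##...#..#....#...##.
gen 3: ##...#..#....#...##..
gen 4: #...#..#....#...##..#
gen 5: ...#..#....#...##..##
gen 6: ..#..#....#...##..##.
gen 7: .#..#....#...##..##..
gen 8: #..#....#...##..##...
gen 9: ..#....#...##..##...#
gen 10: .#....#...##..##...#.
gen 11: #....#...##..##...#..
gen 12: ....#...##..##...#..#
gen 13: ...#...##..##...#..#.
gen 14: ..#...##..##...#..#..
gen 15: .#...##..##...#..#...

1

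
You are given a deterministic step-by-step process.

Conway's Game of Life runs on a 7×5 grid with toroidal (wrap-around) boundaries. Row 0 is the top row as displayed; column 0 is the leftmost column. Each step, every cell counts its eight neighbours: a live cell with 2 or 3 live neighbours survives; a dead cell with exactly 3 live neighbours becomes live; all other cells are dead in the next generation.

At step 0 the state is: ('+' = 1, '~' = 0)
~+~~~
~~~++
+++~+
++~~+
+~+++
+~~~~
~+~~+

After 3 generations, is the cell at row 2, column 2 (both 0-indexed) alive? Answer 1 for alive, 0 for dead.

k=0  ~+~~~
~~~++
+++~+
++~~+
+~+++
+~~~~
~+~~+
k=1  ~~+++
~~~++
~~+~~
~~~~~
~~++~
~~+~~
~+~~~
k=2  +~+~+
~~~~+
~~~+~
~~++~
~~++~
~+++~
~+~~~
k=3  ++~++
+~~~+
~~+++
~~~~+
~~~~+
~+~+~
~~~~+

1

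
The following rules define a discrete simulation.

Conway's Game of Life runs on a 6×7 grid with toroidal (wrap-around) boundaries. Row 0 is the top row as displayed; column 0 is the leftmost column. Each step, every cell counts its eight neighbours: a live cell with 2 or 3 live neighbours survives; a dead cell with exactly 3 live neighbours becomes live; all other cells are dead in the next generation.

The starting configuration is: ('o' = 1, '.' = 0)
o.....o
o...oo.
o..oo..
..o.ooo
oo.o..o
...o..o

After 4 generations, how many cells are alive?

0) o.....o
o...oo.
o..oo..
..o.ooo
oo.o..o
...o..o
1) o...o..
oo.ooo.
oo.....
..o....
.o.o...
.oo..o.
2) o......
..oooo.
o..oo.o
o.o....
.o.o...
ooooo..
3) o....oo
ooo..o.
o.....o
o.o.o.o
....o..
o..oo..
4) ..oo.o.
.....o.
..oo...
oo.o..o
oo..o.o
o..oo..

17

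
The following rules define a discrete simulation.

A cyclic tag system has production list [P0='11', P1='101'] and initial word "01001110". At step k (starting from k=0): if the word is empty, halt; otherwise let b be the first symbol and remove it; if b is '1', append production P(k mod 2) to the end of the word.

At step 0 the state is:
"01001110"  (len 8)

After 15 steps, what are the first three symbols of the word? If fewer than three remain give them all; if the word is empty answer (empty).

t=0: "01001110"  (len 8)
t=1: "1001110"  (len 7)
t=2: "001110101"  (len 9)
t=3: "01110101"  (len 8)
t=4: "1110101"  (len 7)
t=5: "11010111"  (len 8)
t=6: "1010111101"  (len 10)
t=7: "01011110111"  (len 11)
t=8: "1011110111"  (len 10)
t=9: "01111011111"  (len 11)
t=10: "1111011111"  (len 10)
t=11: "11101111111"  (len 11)
t=12: "1101111111101"  (len 13)
t=13: "10111111110111"  (len 14)
t=14: "0111111110111101"  (len 16)
t=15: "111111110111101"  (len 15)

111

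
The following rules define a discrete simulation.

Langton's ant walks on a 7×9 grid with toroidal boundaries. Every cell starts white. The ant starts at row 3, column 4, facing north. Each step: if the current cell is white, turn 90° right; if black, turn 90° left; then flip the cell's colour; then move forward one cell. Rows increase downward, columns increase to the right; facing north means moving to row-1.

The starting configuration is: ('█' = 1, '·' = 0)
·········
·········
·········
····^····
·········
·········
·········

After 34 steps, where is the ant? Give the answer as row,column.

6,3

0) ·········
·········
·········
····^····
·········
·········
·········
1) ·········
·········
·········
····█>···
·········
·········
·········
2) ·········
·········
·········
····██···
·····v···
·········
·········
3) ·········
·········
·········
····██···
····<█···
·········
·········
4) ·········
·········
·········
····^█···
····██···
·········
·········
5) ·········
·········
·········
···<·█···
····██···
·········
·········
6) ·········
·········
···^·····
···█·█···
····██···
·········
·········
7) ·········
·········
···█>····
···█·█···
····██···
·········
·········
8) ·········
·········
···██····
···█v█···
····██···
·········
·········
9) ·········
·········
···██····
···<██···
····██···
·········
·········
10) ·········
·········
···██····
····██···
···v██···
·········
·········
11) ·········
·········
···██····
····██···
··<███···
·········
·········
12) ·········
·········
···██····
··^·██···
··████···
·········
·········
13) ·········
·········
···██····
··█>██···
··████···
·········
·········
14) ·········
·········
···██····
··████···
··█v██···
·········
·········
15) ·········
·········
···██····
··████···
··█·>█···
·········
·········
16) ·········
·········
···██····
··██^█···
··█··█···
·········
·········
17) ·········
·········
···██····
··█<·█···
··█··█···
·········
·········
18) ·········
·········
···██····
··█··█···
··█v·█···
·········
·········
19) ·········
·········
···██····
··█··█···
··<█·█···
·········
·········
20) ·········
·········
···██····
··█··█···
···█·█···
··v······
·········
21) ·········
·········
···██····
··█··█···
···█·█···
·<█······
·········
22) ·········
·········
···██····
··█··█···
·^·█·█···
·██······
·········
23) ·········
·········
···██····
··█··█···
·█>█·█···
·██······
·········
24) ·········
·········
···██····
··█··█···
·███·█···
·█v······
·········
25) ·········
·········
···██····
··█··█···
·███·█···
·█·>·····
·········
26) ·········
·········
···██····
··█··█···
·███·█···
·█·█·····
···v·····
27) ·········
·········
···██····
··█··█···
·███·█···
·█·█·····
··<█·····
28) ·········
·········
···██····
··█··█···
·███·█···
·█^█·····
··██·····
29) ·········
·········
···██····
··█··█···
·███·█···
·██>·····
··██·····
30) ·········
·········
···██····
··█··█···
·██^·█···
·██······
··██·····
31) ·········
·········
···██····
··█··█···
·█<··█···
·██······
··██·····
32) ·········
·········
···██····
··█··█···
·█···█···
·█v······
··██·····
33) ·········
·········
···██····
··█··█···
·█···█···
·█·>·····
··██·····
34) ·········
·········
···██····
··█··█···
·█···█···
·█·█·····
··█v·····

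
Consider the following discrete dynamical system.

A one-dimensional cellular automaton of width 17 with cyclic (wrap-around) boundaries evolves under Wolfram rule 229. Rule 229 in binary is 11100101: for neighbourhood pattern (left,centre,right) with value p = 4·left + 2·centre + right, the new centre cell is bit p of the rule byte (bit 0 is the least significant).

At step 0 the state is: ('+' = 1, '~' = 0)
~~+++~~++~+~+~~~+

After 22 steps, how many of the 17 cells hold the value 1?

11

t=0: ~~+++~~++~+~+~~~+
t=1: ~~~++~~~+++++~+~+
t=2: ~+~~+~+~~++++++++
t=3: ++~~+++~~~+++++++
t=4: ++~~~++~+~~++++++
t=5: ++~+~~+++~~~+++++
t=6: ++++~~~++~+~~++++
t=7: ++++~+~~+++~~~+++
t=8: ++++++~~~++~+~~++
t=9: ++++++~+~~+++~~~+
t=10: ++++++++~~~++~+~~
t=11: ~+++++++~+~~+++~~
t=12: ~~++++++++~~~++~+
t=13: ~~~+++++++~+~~+++
t=14: ~+~~++++++++~~~++
t=15: ++~~~+++++++~+~~+
t=16: ++~+~~++++++++~~~
t=17: ~+++~~~+++++++~+~
t=18: ~~++~+~~++++++++~
t=19: +~~+++~~~+++++++~
t=20: +~~~++~+~~+++++++
t=21: +~+~~+++~~~++++++
t=22: +++~~~++~+~~+++++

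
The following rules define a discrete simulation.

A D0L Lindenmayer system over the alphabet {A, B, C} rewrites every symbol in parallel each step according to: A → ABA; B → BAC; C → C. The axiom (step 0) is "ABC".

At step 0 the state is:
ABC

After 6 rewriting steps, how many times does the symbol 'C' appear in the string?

gen 0: ABC
gen 1: ABABACC
gen 2: ABABACABABACABACC
gen 3: ABABACABABACABACABABACABABACABACABABACABACC
gen 4: ABABACABABACABACABABACABABACABACABABACABACABABACABABACABACABABACABABACABACABABACABACABABACABABACABACABABACABACC
gen 5: ABABACABABACABACABABACABABACABACABABACABACABABACABABACABAC…CABACABABACABABACABACABABACABACABABACABABACABACABABACABACC  (len 289)
gen 6: ABABACABABACABACABABACABABACABACABABACABACABABACABABACABAC…CABACABABACABABACABACABABACABACABABACABABACABACABABACABACC  (len 755)

145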